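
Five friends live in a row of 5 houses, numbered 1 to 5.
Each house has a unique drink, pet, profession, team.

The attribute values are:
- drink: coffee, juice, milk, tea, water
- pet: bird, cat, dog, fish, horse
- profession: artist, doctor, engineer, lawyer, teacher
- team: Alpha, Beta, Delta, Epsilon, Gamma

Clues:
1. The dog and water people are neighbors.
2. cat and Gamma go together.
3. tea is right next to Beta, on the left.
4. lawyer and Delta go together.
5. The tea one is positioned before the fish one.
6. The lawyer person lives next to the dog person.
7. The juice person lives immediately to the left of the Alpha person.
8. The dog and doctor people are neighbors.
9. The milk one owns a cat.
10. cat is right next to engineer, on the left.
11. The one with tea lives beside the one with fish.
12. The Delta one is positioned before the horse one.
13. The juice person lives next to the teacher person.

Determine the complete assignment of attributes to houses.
Solution:

House | Drink | Pet | Profession | Team
---------------------------------------
  1   | juice | bird | lawyer | Delta
  2   | tea | dog | teacher | Alpha
  3   | water | fish | doctor | Beta
  4   | milk | cat | artist | Gamma
  5   | coffee | horse | engineer | Epsilon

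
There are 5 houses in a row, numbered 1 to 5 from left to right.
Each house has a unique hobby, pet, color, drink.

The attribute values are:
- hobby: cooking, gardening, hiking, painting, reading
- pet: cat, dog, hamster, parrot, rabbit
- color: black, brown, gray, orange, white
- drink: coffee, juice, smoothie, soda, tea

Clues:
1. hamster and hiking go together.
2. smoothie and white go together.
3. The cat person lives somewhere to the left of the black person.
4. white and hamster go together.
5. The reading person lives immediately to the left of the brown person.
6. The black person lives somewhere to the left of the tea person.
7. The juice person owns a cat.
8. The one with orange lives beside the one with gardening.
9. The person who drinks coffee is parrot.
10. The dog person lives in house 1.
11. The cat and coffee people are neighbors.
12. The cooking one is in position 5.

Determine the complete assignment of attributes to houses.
Solution:

House | Hobby | Pet | Color | Drink
-----------------------------------
  1   | reading | dog | orange | soda
  2   | gardening | cat | brown | juice
  3   | painting | parrot | black | coffee
  4   | hiking | hamster | white | smoothie
  5   | cooking | rabbit | gray | tea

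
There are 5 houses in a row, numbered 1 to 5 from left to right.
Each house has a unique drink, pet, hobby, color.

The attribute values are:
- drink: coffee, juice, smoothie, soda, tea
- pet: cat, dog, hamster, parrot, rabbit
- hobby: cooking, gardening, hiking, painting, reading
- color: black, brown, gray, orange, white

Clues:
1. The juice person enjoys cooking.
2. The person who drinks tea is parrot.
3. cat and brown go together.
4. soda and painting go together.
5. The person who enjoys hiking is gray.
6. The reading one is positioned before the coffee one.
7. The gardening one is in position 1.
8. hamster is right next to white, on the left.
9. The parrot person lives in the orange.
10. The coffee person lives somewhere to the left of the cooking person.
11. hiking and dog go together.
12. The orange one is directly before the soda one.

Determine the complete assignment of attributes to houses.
Solution:

House | Drink | Pet | Hobby | Color
-----------------------------------
  1   | tea | parrot | gardening | orange
  2   | soda | hamster | painting | black
  3   | smoothie | rabbit | reading | white
  4   | coffee | dog | hiking | gray
  5   | juice | cat | cooking | brown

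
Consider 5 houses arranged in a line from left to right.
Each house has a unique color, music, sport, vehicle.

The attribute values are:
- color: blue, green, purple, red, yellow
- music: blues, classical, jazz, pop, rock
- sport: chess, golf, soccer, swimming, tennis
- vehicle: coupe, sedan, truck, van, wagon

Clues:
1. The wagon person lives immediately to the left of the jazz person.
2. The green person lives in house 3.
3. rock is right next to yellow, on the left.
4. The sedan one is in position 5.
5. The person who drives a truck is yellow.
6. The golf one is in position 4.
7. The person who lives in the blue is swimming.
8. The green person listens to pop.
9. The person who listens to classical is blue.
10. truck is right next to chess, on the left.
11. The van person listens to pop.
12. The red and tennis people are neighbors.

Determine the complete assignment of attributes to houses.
Solution:

House | Color | Music | Sport | Vehicle
---------------------------------------
  1   | red | rock | soccer | wagon
  2   | yellow | jazz | tennis | truck
  3   | green | pop | chess | van
  4   | purple | blues | golf | coupe
  5   | blue | classical | swimming | sedan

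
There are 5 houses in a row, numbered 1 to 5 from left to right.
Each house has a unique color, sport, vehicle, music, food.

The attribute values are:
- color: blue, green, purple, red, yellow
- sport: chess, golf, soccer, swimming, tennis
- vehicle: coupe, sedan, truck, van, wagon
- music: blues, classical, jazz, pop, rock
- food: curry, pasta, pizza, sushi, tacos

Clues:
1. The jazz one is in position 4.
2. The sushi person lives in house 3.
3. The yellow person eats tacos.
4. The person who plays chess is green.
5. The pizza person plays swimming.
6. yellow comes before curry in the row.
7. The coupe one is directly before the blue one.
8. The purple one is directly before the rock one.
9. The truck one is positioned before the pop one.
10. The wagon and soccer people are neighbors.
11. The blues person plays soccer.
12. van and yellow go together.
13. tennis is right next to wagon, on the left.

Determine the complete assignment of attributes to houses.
Solution:

House | Color | Sport | Vehicle | Music | Food
----------------------------------------------
  1   | purple | tennis | coupe | classical | pasta
  2   | blue | swimming | wagon | rock | pizza
  3   | red | soccer | truck | blues | sushi
  4   | yellow | golf | van | jazz | tacos
  5   | green | chess | sedan | pop | curry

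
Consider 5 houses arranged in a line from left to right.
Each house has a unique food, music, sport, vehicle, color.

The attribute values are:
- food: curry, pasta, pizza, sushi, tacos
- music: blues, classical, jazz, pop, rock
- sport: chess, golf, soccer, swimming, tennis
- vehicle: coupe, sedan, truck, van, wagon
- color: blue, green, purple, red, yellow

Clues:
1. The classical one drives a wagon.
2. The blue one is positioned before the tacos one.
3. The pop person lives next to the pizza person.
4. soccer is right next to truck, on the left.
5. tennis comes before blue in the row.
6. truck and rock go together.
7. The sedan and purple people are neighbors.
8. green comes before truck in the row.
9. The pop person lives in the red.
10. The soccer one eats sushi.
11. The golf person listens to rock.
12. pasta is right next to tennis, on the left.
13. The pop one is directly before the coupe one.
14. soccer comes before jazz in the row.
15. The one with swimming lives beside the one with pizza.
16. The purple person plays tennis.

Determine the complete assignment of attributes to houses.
Solution:

House | Food | Music | Sport | Vehicle | Color
----------------------------------------------
  1   | pasta | pop | swimming | sedan | red
  2   | pizza | blues | tennis | coupe | purple
  3   | sushi | classical | soccer | wagon | green
  4   | curry | rock | golf | truck | blue
  5   | tacos | jazz | chess | van | yellow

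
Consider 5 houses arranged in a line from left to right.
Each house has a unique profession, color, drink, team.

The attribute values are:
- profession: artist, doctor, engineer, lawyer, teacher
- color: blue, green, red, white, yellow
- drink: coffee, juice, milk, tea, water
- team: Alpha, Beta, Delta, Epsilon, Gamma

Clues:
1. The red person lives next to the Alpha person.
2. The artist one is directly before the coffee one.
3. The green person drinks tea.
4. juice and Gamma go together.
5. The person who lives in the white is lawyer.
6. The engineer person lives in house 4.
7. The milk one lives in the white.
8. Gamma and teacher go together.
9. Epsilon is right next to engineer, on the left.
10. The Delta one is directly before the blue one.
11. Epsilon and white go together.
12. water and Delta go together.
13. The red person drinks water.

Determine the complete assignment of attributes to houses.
Solution:

House | Profession | Color | Drink | Team
-----------------------------------------
  1   | artist | red | water | Delta
  2   | doctor | blue | coffee | Alpha
  3   | lawyer | white | milk | Epsilon
  4   | engineer | green | tea | Beta
  5   | teacher | yellow | juice | Gamma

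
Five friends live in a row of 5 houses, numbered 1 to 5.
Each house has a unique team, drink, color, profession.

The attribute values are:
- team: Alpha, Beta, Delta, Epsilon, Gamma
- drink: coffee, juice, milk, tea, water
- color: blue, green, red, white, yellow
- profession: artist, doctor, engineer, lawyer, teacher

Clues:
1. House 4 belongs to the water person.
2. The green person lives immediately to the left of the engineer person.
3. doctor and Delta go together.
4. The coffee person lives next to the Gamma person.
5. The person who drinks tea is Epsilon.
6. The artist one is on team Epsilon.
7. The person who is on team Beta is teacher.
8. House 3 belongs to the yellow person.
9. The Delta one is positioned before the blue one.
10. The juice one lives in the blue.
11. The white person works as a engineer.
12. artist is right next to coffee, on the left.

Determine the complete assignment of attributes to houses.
Solution:

House | Team | Drink | Color | Profession
-----------------------------------------
  1   | Epsilon | tea | green | artist
  2   | Alpha | coffee | white | engineer
  3   | Gamma | milk | yellow | lawyer
  4   | Delta | water | red | doctor
  5   | Beta | juice | blue | teacher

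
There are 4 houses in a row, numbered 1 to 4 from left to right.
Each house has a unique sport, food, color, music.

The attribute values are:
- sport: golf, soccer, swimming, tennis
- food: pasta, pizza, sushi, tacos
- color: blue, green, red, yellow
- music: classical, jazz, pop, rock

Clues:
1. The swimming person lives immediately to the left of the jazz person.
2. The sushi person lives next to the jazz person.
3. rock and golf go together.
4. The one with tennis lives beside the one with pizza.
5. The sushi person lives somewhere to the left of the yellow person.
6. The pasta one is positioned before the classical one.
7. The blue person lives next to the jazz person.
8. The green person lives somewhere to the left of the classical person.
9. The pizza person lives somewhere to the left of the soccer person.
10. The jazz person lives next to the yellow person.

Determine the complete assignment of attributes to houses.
Solution:

House | Sport | Food | Color | Music
------------------------------------
  1   | swimming | sushi | blue | pop
  2   | tennis | pasta | green | jazz
  3   | golf | pizza | yellow | rock
  4   | soccer | tacos | red | classical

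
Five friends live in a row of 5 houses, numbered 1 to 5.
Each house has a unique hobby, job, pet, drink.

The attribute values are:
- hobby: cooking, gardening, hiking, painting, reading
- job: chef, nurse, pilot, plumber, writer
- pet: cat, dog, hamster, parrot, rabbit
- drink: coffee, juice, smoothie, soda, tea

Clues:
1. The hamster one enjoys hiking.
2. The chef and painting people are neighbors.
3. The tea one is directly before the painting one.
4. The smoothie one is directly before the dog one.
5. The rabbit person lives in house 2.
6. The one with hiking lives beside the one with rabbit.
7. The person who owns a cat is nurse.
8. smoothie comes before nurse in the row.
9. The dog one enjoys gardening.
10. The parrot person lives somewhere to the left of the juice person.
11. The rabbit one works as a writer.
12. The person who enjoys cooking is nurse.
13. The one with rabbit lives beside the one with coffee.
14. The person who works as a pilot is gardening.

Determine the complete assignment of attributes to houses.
Solution:

House | Hobby | Job | Pet | Drink
---------------------------------
  1   | hiking | chef | hamster | tea
  2   | painting | writer | rabbit | smoothie
  3   | gardening | pilot | dog | coffee
  4   | reading | plumber | parrot | soda
  5   | cooking | nurse | cat | juice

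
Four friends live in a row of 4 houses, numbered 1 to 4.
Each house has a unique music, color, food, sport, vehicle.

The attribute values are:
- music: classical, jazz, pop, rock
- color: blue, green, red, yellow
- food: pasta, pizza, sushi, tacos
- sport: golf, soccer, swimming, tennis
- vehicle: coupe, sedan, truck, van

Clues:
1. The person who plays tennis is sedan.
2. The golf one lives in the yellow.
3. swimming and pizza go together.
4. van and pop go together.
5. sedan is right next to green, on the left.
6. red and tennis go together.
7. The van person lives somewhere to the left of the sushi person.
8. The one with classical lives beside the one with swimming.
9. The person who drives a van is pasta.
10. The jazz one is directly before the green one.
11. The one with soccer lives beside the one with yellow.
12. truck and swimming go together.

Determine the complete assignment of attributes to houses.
Solution:

House | Music | Color | Food | Sport | Vehicle
----------------------------------------------
  1   | jazz | red | tacos | tennis | sedan
  2   | pop | green | pasta | soccer | van
  3   | classical | yellow | sushi | golf | coupe
  4   | rock | blue | pizza | swimming | truck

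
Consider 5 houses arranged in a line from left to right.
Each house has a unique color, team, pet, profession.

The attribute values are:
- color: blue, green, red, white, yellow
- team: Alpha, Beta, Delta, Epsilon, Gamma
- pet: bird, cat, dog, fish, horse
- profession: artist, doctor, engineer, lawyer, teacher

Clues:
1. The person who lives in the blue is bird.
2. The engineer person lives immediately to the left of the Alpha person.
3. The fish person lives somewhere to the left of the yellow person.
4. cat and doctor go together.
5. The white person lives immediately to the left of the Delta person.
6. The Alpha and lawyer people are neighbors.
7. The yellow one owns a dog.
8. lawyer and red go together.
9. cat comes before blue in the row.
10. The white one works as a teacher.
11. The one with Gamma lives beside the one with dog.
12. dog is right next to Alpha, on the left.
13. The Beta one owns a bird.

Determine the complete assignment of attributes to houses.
Solution:

House | Color | Team | Pet | Profession
---------------------------------------
  1   | white | Gamma | fish | teacher
  2   | yellow | Delta | dog | engineer
  3   | green | Alpha | cat | doctor
  4   | red | Epsilon | horse | lawyer
  5   | blue | Beta | bird | artist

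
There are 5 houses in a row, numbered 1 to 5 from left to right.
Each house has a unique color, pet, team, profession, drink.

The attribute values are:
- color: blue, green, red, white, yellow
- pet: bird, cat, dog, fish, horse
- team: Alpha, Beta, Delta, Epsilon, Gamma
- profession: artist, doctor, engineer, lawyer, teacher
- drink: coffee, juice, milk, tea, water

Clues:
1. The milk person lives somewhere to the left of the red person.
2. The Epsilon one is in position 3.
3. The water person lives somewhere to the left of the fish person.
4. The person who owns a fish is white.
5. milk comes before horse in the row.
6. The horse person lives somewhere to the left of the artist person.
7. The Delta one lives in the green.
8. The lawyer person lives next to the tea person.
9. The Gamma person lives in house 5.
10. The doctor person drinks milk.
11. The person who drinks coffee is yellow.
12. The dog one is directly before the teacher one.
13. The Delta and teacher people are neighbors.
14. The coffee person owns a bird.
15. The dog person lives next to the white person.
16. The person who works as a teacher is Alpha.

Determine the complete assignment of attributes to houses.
Solution:

House | Color | Pet | Team | Profession | Drink
-----------------------------------------------
  1   | green | dog | Delta | lawyer | water
  2   | white | fish | Alpha | teacher | tea
  3   | blue | cat | Epsilon | doctor | milk
  4   | red | horse | Beta | engineer | juice
  5   | yellow | bird | Gamma | artist | coffee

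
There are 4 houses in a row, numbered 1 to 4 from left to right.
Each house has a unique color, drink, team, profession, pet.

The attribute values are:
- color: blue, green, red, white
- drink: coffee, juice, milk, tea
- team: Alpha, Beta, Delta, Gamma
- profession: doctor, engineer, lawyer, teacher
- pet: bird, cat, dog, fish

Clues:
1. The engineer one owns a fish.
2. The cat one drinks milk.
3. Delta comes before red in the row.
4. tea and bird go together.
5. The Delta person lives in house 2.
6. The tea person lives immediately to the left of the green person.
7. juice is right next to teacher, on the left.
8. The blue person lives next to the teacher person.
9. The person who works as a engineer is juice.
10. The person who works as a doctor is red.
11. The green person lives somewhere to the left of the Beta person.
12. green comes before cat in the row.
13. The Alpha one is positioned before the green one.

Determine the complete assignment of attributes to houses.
Solution:

House | Color | Drink | Team | Profession | Pet
-----------------------------------------------
  1   | blue | juice | Alpha | engineer | fish
  2   | white | tea | Delta | teacher | bird
  3   | green | coffee | Gamma | lawyer | dog
  4   | red | milk | Beta | doctor | cat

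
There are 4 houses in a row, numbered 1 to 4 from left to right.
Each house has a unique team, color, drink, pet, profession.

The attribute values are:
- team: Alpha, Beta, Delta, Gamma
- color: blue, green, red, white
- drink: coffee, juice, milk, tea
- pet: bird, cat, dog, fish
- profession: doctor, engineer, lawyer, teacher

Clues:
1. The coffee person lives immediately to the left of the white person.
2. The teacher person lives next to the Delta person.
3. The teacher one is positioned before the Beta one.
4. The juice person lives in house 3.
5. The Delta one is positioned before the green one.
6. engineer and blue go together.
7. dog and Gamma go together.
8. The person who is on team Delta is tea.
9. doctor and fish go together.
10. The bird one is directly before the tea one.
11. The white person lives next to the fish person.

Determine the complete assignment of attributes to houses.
Solution:

House | Team | Color | Drink | Pet | Profession
-----------------------------------------------
  1   | Alpha | red | coffee | bird | teacher
  2   | Delta | white | tea | cat | lawyer
  3   | Beta | green | juice | fish | doctor
  4   | Gamma | blue | milk | dog | engineer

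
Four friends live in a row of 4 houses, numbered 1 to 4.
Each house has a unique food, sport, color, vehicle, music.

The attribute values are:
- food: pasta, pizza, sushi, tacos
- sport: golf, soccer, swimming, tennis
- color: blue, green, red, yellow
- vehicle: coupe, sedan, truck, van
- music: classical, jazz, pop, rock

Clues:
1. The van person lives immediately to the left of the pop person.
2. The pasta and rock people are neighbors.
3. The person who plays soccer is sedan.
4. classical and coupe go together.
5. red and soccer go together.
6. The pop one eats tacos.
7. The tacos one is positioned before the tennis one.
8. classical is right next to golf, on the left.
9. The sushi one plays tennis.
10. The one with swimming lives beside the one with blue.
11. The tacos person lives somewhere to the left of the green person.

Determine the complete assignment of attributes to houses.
Solution:

House | Food | Sport | Color | Vehicle | Music
----------------------------------------------
  1   | pasta | swimming | yellow | coupe | classical
  2   | pizza | golf | blue | van | rock
  3   | tacos | soccer | red | sedan | pop
  4   | sushi | tennis | green | truck | jazz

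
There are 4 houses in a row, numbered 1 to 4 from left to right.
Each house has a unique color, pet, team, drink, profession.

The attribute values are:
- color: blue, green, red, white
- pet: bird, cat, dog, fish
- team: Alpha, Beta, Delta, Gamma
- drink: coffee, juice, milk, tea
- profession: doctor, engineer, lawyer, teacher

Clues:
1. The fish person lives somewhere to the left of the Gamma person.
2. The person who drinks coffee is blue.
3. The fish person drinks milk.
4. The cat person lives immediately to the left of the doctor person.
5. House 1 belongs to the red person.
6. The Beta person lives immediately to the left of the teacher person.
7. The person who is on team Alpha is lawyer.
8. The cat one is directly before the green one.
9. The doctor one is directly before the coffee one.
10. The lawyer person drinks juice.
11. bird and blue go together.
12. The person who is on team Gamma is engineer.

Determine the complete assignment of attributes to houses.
Solution:

House | Color | Pet | Team | Drink | Profession
-----------------------------------------------
  1   | red | cat | Alpha | juice | lawyer
  2   | green | fish | Beta | milk | doctor
  3   | blue | bird | Delta | coffee | teacher
  4   | white | dog | Gamma | tea | engineer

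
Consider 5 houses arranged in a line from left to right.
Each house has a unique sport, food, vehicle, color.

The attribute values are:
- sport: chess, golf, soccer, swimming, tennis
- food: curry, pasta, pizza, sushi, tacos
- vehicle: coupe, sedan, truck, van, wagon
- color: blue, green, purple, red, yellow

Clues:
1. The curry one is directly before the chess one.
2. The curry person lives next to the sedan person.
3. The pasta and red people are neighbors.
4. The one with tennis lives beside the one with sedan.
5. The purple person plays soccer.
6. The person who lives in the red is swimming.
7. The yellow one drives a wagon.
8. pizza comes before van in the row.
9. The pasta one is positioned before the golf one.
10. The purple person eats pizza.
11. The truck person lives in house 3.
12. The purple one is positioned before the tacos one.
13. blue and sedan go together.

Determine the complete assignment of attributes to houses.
Solution:

House | Sport | Food | Vehicle | Color
--------------------------------------
  1   | tennis | curry | wagon | yellow
  2   | chess | pasta | sedan | blue
  3   | swimming | sushi | truck | red
  4   | soccer | pizza | coupe | purple
  5   | golf | tacos | van | green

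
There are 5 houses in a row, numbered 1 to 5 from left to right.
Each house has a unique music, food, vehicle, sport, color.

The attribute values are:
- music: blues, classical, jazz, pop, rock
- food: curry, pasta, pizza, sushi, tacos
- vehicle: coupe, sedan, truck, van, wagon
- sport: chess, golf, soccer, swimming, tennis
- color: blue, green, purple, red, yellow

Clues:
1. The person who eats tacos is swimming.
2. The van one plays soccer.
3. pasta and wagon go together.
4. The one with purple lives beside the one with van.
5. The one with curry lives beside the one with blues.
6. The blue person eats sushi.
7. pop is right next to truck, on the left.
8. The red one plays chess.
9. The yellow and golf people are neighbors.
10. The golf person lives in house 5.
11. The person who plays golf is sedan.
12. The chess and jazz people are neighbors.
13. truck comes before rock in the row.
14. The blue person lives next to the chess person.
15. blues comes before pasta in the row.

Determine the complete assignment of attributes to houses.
Solution:

House | Music | Food | Vehicle | Sport | Color
----------------------------------------------
  1   | classical | curry | coupe | tennis | purple
  2   | blues | sushi | van | soccer | blue
  3   | pop | pasta | wagon | chess | red
  4   | jazz | tacos | truck | swimming | yellow
  5   | rock | pizza | sedan | golf | green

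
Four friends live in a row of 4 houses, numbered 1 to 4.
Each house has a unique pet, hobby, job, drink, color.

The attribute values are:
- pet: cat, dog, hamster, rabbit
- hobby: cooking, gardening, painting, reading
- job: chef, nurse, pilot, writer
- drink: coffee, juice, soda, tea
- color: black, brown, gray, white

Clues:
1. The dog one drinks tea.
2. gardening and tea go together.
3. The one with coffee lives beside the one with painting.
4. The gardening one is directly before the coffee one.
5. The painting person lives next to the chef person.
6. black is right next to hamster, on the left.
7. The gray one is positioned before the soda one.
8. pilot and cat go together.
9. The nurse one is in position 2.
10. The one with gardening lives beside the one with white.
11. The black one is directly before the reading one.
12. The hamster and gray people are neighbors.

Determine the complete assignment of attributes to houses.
Solution:

House | Pet | Hobby | Job | Drink | Color
-----------------------------------------
  1   | dog | gardening | writer | tea | black
  2   | hamster | reading | nurse | coffee | white
  3   | cat | painting | pilot | juice | gray
  4   | rabbit | cooking | chef | soda | brown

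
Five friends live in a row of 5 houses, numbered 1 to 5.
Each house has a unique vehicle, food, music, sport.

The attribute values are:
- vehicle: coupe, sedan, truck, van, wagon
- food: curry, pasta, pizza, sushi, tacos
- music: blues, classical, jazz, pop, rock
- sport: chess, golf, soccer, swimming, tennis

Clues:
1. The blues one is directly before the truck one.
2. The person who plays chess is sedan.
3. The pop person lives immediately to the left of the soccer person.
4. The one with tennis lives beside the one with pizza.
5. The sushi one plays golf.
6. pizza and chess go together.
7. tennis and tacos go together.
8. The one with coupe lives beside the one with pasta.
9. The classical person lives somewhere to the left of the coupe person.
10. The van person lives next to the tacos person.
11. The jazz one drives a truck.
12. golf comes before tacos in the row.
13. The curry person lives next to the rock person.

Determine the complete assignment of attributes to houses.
Solution:

House | Vehicle | Food | Music | Sport
--------------------------------------
  1   | van | sushi | blues | golf
  2   | truck | tacos | jazz | tennis
  3   | sedan | pizza | classical | chess
  4   | coupe | curry | pop | swimming
  5   | wagon | pasta | rock | soccer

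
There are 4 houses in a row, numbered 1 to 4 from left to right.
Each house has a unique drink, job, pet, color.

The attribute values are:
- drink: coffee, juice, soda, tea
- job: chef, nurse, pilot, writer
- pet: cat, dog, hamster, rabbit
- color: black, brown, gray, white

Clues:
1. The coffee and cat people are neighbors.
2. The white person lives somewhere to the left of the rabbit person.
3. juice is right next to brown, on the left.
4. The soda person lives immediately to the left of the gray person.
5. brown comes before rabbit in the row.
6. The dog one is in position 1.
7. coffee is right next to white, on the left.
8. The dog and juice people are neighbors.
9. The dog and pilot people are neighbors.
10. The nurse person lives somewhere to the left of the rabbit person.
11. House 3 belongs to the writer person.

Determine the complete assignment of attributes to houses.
Solution:

House | Drink | Job | Pet | Color
---------------------------------
  1   | coffee | nurse | dog | black
  2   | juice | pilot | cat | white
  3   | soda | writer | hamster | brown
  4   | tea | chef | rabbit | gray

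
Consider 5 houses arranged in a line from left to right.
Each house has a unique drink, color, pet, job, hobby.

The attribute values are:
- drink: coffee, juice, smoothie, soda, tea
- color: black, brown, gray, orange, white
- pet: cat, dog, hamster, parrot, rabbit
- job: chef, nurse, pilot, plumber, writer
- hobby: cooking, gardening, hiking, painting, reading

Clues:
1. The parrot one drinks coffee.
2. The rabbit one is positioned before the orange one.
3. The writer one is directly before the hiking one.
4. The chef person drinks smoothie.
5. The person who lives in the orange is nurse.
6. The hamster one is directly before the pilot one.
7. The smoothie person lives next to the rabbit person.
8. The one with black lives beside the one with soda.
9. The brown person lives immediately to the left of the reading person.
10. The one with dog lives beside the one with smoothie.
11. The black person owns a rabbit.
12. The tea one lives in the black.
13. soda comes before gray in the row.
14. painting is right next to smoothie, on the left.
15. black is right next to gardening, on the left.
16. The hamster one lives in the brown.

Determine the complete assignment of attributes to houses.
Solution:

House | Drink | Color | Pet | Job | Hobby
-----------------------------------------
  1   | juice | white | dog | writer | painting
  2   | smoothie | brown | hamster | chef | hiking
  3   | tea | black | rabbit | pilot | reading
  4   | soda | orange | cat | nurse | gardening
  5   | coffee | gray | parrot | plumber | cooking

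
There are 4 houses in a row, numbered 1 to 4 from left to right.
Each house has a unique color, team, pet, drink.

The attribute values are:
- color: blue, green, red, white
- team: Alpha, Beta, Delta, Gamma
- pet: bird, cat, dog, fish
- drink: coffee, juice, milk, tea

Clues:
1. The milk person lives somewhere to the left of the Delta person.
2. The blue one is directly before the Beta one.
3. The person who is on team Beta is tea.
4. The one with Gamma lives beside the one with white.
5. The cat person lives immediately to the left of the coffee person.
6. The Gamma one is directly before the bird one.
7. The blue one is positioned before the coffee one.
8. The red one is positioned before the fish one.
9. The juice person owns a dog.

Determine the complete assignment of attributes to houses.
Solution:

House | Color | Team | Pet | Drink
----------------------------------
  1   | blue | Gamma | dog | juice
  2   | white | Beta | bird | tea
  3   | red | Alpha | cat | milk
  4   | green | Delta | fish | coffee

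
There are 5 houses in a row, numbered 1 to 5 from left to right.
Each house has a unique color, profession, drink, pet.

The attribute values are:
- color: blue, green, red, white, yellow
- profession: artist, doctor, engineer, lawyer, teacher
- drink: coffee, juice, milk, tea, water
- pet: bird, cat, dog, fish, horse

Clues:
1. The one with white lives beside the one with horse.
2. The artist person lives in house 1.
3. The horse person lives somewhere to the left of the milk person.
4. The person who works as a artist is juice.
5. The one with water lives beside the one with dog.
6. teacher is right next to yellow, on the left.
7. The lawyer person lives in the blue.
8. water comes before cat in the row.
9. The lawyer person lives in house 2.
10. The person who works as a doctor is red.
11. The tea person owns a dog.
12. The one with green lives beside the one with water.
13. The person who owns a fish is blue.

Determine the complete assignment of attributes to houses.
Solution:

House | Color | Profession | Drink | Pet
----------------------------------------
  1   | green | artist | juice | bird
  2   | blue | lawyer | water | fish
  3   | white | teacher | tea | dog
  4   | yellow | engineer | coffee | horse
  5   | red | doctor | milk | cat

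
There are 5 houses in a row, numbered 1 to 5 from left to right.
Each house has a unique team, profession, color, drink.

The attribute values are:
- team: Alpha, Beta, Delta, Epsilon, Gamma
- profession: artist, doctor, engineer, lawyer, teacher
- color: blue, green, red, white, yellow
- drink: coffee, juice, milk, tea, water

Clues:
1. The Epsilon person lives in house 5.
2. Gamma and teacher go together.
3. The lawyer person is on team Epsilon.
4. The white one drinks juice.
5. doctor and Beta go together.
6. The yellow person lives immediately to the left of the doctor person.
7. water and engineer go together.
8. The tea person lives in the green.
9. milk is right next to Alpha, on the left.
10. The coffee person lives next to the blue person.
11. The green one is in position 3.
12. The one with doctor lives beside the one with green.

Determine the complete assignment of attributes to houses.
Solution:

House | Team | Profession | Color | Drink
-----------------------------------------
  1   | Gamma | teacher | yellow | coffee
  2   | Beta | doctor | blue | milk
  3   | Alpha | artist | green | tea
  4   | Delta | engineer | red | water
  5   | Epsilon | lawyer | white | juice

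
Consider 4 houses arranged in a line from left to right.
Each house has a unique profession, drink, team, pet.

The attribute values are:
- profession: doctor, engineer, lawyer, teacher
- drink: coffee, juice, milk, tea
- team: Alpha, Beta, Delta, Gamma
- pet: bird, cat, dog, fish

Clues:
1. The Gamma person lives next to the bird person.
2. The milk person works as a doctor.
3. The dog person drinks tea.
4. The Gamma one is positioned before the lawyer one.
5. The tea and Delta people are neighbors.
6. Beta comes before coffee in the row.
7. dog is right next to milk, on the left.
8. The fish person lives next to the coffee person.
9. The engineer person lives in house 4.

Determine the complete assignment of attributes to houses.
Solution:

House | Profession | Drink | Team | Pet
---------------------------------------
  1   | teacher | tea | Gamma | dog
  2   | doctor | milk | Delta | bird
  3   | lawyer | juice | Beta | fish
  4   | engineer | coffee | Alpha | cat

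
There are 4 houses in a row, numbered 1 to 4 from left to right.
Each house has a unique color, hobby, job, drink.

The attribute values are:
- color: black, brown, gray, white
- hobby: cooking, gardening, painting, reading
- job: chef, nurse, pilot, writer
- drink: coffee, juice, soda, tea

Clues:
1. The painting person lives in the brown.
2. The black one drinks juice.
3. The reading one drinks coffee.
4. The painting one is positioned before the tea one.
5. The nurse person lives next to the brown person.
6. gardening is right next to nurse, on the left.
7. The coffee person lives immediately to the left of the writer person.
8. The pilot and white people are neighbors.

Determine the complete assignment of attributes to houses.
Solution:

House | Color | Hobby | Job | Drink
-----------------------------------
  1   | black | gardening | pilot | juice
  2   | white | reading | nurse | coffee
  3   | brown | painting | writer | soda
  4   | gray | cooking | chef | tea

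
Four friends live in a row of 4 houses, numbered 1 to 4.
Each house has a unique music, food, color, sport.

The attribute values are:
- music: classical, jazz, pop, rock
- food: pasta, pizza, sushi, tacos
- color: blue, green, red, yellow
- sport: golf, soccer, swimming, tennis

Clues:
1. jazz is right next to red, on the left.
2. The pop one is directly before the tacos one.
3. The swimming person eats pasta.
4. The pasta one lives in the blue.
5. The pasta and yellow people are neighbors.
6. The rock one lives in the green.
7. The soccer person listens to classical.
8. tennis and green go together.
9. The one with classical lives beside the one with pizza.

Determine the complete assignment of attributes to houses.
Solution:

House | Music | Food | Color | Sport
------------------------------------
  1   | pop | pasta | blue | swimming
  2   | jazz | tacos | yellow | golf
  3   | classical | sushi | red | soccer
  4   | rock | pizza | green | tennis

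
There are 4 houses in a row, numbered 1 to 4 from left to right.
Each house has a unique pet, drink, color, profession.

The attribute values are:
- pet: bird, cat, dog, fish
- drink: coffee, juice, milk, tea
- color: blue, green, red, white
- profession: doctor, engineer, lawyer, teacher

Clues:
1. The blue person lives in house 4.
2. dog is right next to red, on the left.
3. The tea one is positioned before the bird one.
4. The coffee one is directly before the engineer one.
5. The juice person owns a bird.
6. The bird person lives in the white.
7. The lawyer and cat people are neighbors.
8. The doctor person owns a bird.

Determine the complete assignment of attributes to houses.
Solution:

House | Pet | Drink | Color | Profession
----------------------------------------
  1   | dog | coffee | green | lawyer
  2   | cat | tea | red | engineer
  3   | bird | juice | white | doctor
  4   | fish | milk | blue | teacher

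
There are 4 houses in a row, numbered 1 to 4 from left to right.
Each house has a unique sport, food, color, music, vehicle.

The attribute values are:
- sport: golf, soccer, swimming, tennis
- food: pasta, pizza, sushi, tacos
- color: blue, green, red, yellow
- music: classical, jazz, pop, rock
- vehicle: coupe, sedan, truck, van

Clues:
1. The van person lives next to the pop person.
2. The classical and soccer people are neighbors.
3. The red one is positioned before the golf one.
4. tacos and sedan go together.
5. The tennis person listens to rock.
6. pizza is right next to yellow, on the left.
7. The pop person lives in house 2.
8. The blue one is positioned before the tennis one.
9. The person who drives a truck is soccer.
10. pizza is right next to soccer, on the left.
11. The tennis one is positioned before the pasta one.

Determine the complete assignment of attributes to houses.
Solution:

House | Sport | Food | Color | Music | Vehicle
----------------------------------------------
  1   | swimming | pizza | blue | classical | van
  2   | soccer | sushi | yellow | pop | truck
  3   | tennis | tacos | red | rock | sedan
  4   | golf | pasta | green | jazz | coupe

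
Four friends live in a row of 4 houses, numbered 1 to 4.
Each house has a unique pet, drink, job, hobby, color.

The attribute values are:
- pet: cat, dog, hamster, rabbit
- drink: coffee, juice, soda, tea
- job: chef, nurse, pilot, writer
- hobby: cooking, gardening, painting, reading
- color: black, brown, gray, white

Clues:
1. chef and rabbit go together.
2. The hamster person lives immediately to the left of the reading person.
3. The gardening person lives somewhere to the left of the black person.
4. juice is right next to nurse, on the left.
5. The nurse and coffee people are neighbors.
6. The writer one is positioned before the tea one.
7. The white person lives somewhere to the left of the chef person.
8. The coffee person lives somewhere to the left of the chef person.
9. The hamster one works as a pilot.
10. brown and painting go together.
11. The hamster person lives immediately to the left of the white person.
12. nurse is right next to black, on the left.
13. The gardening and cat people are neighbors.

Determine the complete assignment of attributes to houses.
Solution:

House | Pet | Drink | Job | Hobby | Color
-----------------------------------------
  1   | hamster | juice | pilot | gardening | gray
  2   | cat | soda | nurse | reading | white
  3   | dog | coffee | writer | cooking | black
  4   | rabbit | tea | chef | painting | brown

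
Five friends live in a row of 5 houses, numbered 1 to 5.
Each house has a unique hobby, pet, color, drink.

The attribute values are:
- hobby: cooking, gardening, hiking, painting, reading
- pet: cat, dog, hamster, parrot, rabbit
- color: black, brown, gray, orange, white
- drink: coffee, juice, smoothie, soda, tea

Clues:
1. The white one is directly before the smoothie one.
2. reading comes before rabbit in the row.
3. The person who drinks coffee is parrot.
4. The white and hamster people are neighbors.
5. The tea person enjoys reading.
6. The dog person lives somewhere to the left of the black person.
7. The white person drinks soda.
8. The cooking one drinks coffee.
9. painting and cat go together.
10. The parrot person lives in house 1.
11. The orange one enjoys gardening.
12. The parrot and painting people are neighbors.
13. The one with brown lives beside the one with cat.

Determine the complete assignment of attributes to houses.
Solution:

House | Hobby | Pet | Color | Drink
-----------------------------------
  1   | cooking | parrot | brown | coffee
  2   | painting | cat | white | soda
  3   | gardening | hamster | orange | smoothie
  4   | reading | dog | gray | tea
  5   | hiking | rabbit | black | juice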